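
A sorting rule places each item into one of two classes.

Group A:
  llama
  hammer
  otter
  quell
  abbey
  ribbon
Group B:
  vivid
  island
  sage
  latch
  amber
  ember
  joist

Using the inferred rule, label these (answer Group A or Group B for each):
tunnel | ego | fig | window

Group A, Group B, Group B, Group B

Rule: has a double letter. This holds for each 'Group A' example and fails for each 'Group B' one.
tunnel → 'nn' doubled → Group A. ego → no doubled letter → Group B. fig → no doubled letter → Group B. window → no doubled letter → Group B.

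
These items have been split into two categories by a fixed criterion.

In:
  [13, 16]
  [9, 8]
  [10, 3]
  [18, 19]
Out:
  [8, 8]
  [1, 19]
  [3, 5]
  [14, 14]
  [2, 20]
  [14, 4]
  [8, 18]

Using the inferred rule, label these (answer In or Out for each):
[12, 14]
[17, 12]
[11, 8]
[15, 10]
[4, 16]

The common property of the 'In' items is: sum is odd. No 'Out' item has it.
Out: [12, 14], since 12+14 = 26.
In: [17, 12], since 17+12 = 29.
In: [11, 8], since 11+8 = 19.
In: [15, 10], since 15+10 = 25.
Out: [4, 16], since 4+16 = 20.

Out, In, In, In, Out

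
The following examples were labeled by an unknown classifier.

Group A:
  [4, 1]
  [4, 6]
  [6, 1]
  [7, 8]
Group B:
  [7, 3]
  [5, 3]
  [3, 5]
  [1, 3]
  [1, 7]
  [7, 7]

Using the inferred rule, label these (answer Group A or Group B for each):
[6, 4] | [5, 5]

Group A, Group B

'Group A' ⟺ product is even.
[6, 4] — 6·4 = 24, hence Group A. [5, 5] — 5·5 = 25, hence Group B.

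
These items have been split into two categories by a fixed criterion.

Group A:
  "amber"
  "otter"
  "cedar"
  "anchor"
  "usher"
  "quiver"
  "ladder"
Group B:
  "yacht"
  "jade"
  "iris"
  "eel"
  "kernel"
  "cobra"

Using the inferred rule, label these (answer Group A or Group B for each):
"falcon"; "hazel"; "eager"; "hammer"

Rule: ends with 'r'. This holds for each 'Group A' example and fails for each 'Group B' one.

Group B, Group B, Group A, Group A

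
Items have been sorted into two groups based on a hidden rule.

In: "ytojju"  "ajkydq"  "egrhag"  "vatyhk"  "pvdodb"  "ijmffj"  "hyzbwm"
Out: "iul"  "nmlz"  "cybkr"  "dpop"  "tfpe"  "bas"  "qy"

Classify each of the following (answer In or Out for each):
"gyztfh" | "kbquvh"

In, In

Every 'In' example satisfies: length 6. None of the 'Out' examples do.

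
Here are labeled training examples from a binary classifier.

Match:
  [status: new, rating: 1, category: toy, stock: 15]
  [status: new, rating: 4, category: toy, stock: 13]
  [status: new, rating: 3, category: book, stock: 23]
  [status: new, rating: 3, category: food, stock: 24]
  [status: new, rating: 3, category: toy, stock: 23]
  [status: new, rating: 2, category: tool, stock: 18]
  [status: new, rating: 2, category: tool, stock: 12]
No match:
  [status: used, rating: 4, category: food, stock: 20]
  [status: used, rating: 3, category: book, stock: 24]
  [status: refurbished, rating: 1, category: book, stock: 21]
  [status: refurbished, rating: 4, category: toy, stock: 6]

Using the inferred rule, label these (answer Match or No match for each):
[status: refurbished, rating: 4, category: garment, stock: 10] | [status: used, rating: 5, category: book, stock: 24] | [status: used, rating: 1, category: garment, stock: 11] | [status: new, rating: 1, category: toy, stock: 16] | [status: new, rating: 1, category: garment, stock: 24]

No match, No match, No match, Match, Match

The classifier is using: status is new.
[status: refurbished, rating: 4, category: garment, stock: 10]: status is refurbished — does not satisfy this, so No match.
[status: used, rating: 5, category: book, stock: 24]: status is used — does not satisfy this, so No match.
[status: used, rating: 1, category: garment, stock: 11]: status is used — does not satisfy this, so No match.
[status: new, rating: 1, category: toy, stock: 16]: status is new — satisfies this, so Match.
[status: new, rating: 1, category: garment, stock: 24]: status is new — satisfies this, so Match.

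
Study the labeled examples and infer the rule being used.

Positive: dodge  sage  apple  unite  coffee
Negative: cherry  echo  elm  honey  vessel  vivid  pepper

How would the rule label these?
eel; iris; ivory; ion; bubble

The common property of the 'Positive' items is: ends with 'e'. No 'Negative' item has it.
eel: ends with 'l', does not satisfy this → Negative. iris: ends with 's', does not satisfy this → Negative. ivory: ends with 'y', does not satisfy this → Negative. ion: ends with 'n', does not satisfy this → Negative. bubble: ends with 'e', fits → Positive.

Negative, Negative, Negative, Negative, Positive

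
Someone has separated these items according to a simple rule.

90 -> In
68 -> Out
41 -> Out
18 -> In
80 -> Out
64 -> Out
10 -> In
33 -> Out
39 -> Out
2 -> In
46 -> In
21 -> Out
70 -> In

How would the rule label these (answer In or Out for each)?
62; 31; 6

In, Out, In

The pattern is that an item is 'In' exactly when: ≡ 2 (mod 4).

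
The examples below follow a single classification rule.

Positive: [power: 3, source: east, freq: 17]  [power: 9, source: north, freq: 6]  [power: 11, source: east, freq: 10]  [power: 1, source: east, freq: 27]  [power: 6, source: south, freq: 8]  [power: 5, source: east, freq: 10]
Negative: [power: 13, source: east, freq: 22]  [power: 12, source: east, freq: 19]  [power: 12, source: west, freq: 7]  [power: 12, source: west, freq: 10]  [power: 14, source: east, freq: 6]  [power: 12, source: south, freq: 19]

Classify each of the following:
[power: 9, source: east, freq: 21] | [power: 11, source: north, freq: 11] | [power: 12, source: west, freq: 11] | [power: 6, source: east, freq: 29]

Positive, Positive, Negative, Positive

The common property of the 'Positive' items is: power ≤ 11. No 'Negative' item has it.
[power: 9, source: east, freq: 21]: Positive (power = 9). [power: 11, source: north, freq: 11]: Positive (power = 11). [power: 12, source: west, freq: 11]: Negative (power = 12). [power: 6, source: east, freq: 29]: Positive (power = 6).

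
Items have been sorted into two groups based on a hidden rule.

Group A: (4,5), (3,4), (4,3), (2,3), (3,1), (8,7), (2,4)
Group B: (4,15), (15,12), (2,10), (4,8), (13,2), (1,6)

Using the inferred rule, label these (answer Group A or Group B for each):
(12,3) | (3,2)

Group B, Group A

The simplest hypothesis consistent with all the labels is: |first − second| ≤ 2.
(12,3): |12−3| = 9, fails this test → Group B.
(3,2): |3−2| = 1, qualifies → Group A.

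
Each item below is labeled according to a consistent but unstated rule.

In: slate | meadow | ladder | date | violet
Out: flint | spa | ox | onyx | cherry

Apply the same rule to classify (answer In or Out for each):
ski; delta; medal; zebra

All 'In' examples share one property — has ≥ 2 vowels — and every 'Out' example lacks it.
ski: 1 vowel, does not pass → Out. delta: 2 vowels, checks out → In. medal: 2 vowels, checks out → In. zebra: 2 vowels, checks out → In.

Out, In, In, In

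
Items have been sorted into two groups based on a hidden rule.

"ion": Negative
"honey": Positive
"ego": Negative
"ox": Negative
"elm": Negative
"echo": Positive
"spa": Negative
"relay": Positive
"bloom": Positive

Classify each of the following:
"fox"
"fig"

Negative, Negative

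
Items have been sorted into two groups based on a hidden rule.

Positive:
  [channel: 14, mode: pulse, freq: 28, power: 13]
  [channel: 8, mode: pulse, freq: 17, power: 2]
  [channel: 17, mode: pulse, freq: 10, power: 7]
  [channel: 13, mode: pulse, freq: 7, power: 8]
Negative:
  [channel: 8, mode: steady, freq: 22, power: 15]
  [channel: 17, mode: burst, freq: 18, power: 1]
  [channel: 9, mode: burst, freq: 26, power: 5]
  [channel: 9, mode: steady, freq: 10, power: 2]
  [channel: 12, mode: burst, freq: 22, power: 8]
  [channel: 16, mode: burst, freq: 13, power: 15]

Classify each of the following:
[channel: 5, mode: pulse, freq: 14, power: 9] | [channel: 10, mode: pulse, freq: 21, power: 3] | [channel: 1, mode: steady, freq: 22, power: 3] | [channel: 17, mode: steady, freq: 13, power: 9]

The common property of the 'Positive' items is: mode is pulse. No 'Negative' item has it.

Positive, Positive, Negative, Negative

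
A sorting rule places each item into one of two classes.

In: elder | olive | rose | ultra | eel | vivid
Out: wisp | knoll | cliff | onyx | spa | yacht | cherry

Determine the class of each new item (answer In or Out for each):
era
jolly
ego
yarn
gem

The classifier is using: has ≥ 2 vowels.
era: 2 vowels, matches → In.
jolly: 1 vowel, fails this test → Out.
ego: 2 vowels, matches → In.
yarn: 1 vowel, fails this test → Out.
gem: 1 vowel, fails this test → Out.

In, Out, In, Out, Out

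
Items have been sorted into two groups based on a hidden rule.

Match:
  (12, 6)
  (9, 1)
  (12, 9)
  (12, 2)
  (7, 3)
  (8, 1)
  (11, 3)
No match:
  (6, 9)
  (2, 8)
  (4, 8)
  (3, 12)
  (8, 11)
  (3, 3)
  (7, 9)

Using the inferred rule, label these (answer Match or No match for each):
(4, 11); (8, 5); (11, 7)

'Match' ⟺ first > second.

No match, Match, Match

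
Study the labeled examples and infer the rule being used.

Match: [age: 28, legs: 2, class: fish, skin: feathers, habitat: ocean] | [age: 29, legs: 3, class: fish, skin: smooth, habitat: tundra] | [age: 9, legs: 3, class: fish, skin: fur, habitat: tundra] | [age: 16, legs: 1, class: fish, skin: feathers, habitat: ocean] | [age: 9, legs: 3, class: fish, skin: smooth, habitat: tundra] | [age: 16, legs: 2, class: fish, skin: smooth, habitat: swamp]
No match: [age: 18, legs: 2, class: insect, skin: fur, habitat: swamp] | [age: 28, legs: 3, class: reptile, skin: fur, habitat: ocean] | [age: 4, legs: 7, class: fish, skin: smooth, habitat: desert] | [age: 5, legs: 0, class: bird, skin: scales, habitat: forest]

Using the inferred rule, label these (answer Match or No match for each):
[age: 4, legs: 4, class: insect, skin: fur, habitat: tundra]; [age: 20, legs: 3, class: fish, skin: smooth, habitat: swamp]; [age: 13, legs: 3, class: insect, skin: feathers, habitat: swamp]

Every 'Match' example satisfies: class is fish AND age ≥ 5. None of the 'No match' examples do.
[age: 4, legs: 4, class: insect, skin: fur, habitat: tundra]: class is insect, age = 4 — doesn't qualify, so No match.
[age: 20, legs: 3, class: fish, skin: smooth, habitat: swamp]: class is fish, age = 20 — fits, so Match.
[age: 13, legs: 3, class: insect, skin: feathers, habitat: swamp]: class is insect, age = 13 — doesn't qualify, so No match.

No match, Match, No match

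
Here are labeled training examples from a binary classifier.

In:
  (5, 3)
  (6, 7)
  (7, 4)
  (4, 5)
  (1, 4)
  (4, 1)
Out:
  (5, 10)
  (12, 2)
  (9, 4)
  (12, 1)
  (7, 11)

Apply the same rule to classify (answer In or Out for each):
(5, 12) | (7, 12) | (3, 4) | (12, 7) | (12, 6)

Out, Out, In, Out, Out

The pattern is that an item is 'In' exactly when: max ≤ 7.
(5, 12) — max 12, hence Out. (7, 12) — max 12, hence Out. (3, 4) — max 4, hence In. (12, 7) — max 12, hence Out. (12, 6) — max 12, hence Out.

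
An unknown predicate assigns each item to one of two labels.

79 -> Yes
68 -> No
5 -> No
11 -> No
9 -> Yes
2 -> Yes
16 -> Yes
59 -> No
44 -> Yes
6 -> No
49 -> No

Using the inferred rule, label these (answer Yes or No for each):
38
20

A rule that fits every label: ≡ 2 (mod 7) — true of each 'Yes' example, false of each 'No' one.

No, No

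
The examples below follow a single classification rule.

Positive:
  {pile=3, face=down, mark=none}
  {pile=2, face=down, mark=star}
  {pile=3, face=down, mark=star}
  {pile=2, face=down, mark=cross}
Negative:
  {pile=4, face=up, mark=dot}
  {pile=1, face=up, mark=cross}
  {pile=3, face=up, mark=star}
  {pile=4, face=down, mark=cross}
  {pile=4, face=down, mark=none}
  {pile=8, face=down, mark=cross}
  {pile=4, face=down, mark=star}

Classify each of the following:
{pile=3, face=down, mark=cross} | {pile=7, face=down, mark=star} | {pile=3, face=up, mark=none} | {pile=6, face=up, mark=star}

Positive, Negative, Negative, Negative

The pattern is that an item is 'Positive' exactly when: face is down AND pile ≤ 3.
{pile=3, face=down, mark=cross}: face is down, pile = 3, passes → Positive. {pile=7, face=down, mark=star}: face is down, pile = 7, lacks this property → Negative. {pile=3, face=up, mark=none}: face is up, pile = 3, lacks this property → Negative. {pile=6, face=up, mark=star}: face is up, pile = 6, lacks this property → Negative.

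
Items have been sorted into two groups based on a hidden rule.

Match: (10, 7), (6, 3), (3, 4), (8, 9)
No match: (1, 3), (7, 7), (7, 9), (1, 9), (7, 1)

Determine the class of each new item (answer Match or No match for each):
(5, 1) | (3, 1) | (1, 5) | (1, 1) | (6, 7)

No match, No match, No match, No match, Match

Every 'Match' example satisfies: sum is odd. None of the 'No match' examples do.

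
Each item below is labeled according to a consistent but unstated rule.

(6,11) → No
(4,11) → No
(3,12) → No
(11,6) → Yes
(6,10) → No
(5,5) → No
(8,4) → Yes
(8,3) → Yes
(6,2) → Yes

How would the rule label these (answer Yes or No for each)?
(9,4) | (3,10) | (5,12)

Yes, No, No

Looking at the examples, the only property every 'Yes' case has and every 'No' case lacks is: first > second.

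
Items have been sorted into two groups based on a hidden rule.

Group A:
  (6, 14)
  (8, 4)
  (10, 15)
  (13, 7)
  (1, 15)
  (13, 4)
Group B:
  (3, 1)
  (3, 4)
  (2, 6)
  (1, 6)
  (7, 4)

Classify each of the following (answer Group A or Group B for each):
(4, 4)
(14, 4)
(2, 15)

Group B, Group A, Group A

All 'Group A' examples share one property — sum ≥ 12 — and every 'Group B' example lacks it.
(4, 4) → 4+4 = 8 → Group B. (14, 4) → 14+4 = 18 → Group A. (2, 15) → 2+15 = 17 → Group A.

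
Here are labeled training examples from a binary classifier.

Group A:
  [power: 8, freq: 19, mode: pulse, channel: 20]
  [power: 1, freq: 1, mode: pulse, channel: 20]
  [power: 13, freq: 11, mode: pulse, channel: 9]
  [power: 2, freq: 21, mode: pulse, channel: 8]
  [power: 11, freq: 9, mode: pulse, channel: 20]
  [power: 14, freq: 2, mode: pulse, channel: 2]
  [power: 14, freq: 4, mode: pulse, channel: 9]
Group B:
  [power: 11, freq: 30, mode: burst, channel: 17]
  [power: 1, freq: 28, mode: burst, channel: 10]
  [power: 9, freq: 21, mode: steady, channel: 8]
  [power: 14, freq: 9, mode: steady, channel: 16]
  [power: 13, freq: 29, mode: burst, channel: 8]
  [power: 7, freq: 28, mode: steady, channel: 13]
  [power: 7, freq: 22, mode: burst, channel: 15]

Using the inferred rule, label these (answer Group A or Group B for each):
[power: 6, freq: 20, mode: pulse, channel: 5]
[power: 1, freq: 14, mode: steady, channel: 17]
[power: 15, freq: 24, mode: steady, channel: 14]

The classifier is using: mode is pulse.
[power: 6, freq: 20, mode: pulse, channel: 5] — mode is pulse, hence Group A. [power: 1, freq: 14, mode: steady, channel: 17] — mode is steady, hence Group B. [power: 15, freq: 24, mode: steady, channel: 14] — mode is steady, hence Group B.

Group A, Group B, Group B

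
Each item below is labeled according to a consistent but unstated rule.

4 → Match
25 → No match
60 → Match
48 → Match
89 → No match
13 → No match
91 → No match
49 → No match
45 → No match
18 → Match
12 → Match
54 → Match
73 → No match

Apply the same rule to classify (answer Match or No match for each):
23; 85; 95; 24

No match, No match, No match, Match

All 'Match' examples share one property — even — and every 'No match' example lacks it.
23: 23 is odd — does not pass, so No match. 85: 85 is odd — does not pass, so No match. 95: 95 is odd — does not pass, so No match. 24: 24 is even — satisfies this, so Match.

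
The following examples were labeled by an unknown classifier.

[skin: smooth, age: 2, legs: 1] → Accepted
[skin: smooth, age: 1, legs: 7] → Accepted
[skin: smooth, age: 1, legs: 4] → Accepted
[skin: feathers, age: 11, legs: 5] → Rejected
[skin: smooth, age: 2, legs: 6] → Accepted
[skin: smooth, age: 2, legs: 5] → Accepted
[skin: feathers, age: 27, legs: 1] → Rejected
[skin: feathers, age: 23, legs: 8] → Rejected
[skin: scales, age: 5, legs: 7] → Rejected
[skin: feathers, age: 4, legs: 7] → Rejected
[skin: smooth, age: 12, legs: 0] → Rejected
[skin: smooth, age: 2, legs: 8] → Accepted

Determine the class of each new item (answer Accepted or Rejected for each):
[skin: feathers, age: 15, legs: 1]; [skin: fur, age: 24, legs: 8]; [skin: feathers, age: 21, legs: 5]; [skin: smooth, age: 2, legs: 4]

The pattern is that an item is 'Accepted' exactly when: age ≤ 2.
[skin: feathers, age: 15, legs: 1]: Rejected (age = 15). [skin: fur, age: 24, legs: 8]: Rejected (age = 24). [skin: feathers, age: 21, legs: 5]: Rejected (age = 21). [skin: smooth, age: 2, legs: 4]: Accepted (age = 2).

Rejected, Rejected, Rejected, Accepted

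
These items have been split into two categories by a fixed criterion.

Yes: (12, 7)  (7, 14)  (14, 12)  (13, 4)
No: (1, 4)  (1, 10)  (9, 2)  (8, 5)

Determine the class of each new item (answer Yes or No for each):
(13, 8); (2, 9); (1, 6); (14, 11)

Rule: sum ≥ 17. This holds for each 'Yes' example and fails for each 'No' one.
(13, 8) — 13+8 = 21, hence Yes.
(2, 9) — 2+9 = 11, hence No.
(1, 6) — 1+6 = 7, hence No.
(14, 11) — 14+11 = 25, hence Yes.

Yes, No, No, Yes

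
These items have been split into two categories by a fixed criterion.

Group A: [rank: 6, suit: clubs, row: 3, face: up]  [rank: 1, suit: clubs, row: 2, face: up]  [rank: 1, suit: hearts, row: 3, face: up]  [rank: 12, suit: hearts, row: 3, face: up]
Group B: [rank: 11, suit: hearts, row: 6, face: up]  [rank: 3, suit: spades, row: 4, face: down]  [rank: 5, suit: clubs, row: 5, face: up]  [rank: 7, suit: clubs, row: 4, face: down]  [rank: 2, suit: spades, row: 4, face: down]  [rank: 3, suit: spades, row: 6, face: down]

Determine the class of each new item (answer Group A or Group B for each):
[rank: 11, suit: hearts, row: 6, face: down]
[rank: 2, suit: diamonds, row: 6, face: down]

Group B, Group B

A rule that fits every label: row ≤ 3 — true of each 'Group A' example, false of each 'Group B' one.
[rank: 11, suit: hearts, row: 6, face: down] → row = 6 → Group B. [rank: 2, suit: diamonds, row: 6, face: down] → row = 6 → Group B.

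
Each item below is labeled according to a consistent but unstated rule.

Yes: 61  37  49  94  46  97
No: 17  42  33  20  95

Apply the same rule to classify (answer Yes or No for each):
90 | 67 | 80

No, Yes, No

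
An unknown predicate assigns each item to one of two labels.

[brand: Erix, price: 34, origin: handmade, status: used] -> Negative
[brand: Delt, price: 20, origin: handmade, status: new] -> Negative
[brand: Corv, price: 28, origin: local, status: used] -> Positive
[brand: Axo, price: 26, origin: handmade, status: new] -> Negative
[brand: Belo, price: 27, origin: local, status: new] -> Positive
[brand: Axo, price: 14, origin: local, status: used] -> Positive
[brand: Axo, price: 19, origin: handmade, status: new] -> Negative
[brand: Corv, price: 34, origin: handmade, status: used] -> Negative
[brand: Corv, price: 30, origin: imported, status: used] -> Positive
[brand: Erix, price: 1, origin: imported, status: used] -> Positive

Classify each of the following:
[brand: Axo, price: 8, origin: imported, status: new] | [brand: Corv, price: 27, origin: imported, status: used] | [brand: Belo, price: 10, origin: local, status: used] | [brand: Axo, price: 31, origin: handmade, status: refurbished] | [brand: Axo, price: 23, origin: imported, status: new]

'Positive' ⟺ origin is not handmade.
[brand: Axo, price: 8, origin: imported, status: new]: origin is imported, matches → Positive.
[brand: Corv, price: 27, origin: imported, status: used]: origin is imported, matches → Positive.
[brand: Belo, price: 10, origin: local, status: used]: origin is local, matches → Positive.
[brand: Axo, price: 31, origin: handmade, status: refurbished]: origin is handmade, doesn't match → Negative.
[brand: Axo, price: 23, origin: imported, status: new]: origin is imported, matches → Positive.

Positive, Positive, Positive, Negative, Positive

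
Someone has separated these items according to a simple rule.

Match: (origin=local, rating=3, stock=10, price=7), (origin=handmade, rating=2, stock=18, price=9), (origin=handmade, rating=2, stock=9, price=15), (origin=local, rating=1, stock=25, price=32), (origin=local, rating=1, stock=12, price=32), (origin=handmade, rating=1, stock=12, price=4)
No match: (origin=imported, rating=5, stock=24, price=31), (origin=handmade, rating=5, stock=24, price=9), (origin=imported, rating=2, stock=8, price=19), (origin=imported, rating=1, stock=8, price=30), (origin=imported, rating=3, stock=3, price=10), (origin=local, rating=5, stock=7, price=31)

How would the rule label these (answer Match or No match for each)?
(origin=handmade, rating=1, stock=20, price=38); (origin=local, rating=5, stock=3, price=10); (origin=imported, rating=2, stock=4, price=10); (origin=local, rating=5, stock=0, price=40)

Match, No match, No match, No match

'Match' ⟺ stock ≥ 9 AND rating ≤ 3.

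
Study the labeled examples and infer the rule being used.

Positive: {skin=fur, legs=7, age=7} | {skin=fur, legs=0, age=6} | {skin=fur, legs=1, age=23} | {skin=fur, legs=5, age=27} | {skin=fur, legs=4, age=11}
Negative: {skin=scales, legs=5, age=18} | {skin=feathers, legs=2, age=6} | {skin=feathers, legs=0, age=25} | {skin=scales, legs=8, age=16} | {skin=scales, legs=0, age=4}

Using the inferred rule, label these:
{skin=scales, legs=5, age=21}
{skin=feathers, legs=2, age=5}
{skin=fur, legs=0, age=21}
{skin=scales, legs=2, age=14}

'Positive' ⟺ skin is fur.
{skin=scales, legs=5, age=21} — skin is scales, hence Negative.
{skin=feathers, legs=2, age=5} — skin is feathers, hence Negative.
{skin=fur, legs=0, age=21} — skin is fur, hence Positive.
{skin=scales, legs=2, age=14} — skin is scales, hence Negative.

Negative, Negative, Positive, Negative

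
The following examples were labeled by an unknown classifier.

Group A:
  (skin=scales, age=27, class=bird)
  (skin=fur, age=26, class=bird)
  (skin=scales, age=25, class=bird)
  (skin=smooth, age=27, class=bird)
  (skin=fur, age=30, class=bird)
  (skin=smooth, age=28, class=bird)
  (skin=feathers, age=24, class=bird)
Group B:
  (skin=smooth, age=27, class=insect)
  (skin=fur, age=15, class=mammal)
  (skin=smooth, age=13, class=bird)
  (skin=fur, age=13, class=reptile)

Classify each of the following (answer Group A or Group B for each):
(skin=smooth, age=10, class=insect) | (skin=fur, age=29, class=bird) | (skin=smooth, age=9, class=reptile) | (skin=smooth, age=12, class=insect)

Group B, Group A, Group B, Group B

Every 'Group A' example satisfies: class is bird AND age ≥ 15. None of the 'Group B' examples do.
(skin=smooth, age=10, class=insect) — class is insect, age = 10, hence Group B. (skin=fur, age=29, class=bird) — class is bird, age = 29, hence Group A. (skin=smooth, age=9, class=reptile) — class is reptile, age = 9, hence Group B. (skin=smooth, age=12, class=insect) — class is insect, age = 12, hence Group B.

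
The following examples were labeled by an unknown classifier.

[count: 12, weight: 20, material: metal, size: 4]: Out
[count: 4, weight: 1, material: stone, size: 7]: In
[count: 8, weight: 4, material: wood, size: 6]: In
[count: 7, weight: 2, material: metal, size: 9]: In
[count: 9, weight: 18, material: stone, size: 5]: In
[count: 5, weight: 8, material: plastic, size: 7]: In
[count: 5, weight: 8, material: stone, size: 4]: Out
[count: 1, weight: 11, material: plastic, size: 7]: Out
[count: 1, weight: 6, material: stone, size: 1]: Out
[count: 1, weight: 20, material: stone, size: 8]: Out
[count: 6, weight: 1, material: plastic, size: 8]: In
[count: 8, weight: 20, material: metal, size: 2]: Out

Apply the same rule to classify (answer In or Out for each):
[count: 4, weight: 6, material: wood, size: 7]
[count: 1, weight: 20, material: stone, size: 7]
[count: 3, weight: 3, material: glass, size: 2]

In, Out, Out

Rule: size ≥ 5 AND count ≥ 4. This holds for each 'In' example and fails for each 'Out' one.
[count: 4, weight: 6, material: wood, size: 7] — size = 7, count = 4, hence In. [count: 1, weight: 20, material: stone, size: 7] — size = 7, count = 1, hence Out. [count: 3, weight: 3, material: glass, size: 2] — size = 2, count = 3, hence Out.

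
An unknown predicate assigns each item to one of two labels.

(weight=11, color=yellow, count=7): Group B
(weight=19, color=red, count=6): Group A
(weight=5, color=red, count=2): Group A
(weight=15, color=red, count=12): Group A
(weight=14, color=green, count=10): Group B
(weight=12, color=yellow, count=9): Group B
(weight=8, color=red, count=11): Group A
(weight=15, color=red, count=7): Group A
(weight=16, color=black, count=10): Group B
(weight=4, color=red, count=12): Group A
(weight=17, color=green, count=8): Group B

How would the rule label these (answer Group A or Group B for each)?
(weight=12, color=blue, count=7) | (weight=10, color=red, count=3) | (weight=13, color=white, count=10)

All 'Group A' examples share one property — color is red — and every 'Group B' example lacks it.
Group B: (weight=12, color=blue, count=7), since color is blue. Group A: (weight=10, color=red, count=3), since color is red. Group B: (weight=13, color=white, count=10), since color is white.

Group B, Group A, Group B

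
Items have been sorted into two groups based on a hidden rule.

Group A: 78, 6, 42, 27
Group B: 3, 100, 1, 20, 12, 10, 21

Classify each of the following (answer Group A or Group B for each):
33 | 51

Group A, Group A

The common property of the 'Group A' items is: digit sum ≥ 4. No 'Group B' item has it.
33: Group A (digit sum 3+3 = 6). 51: Group A (digit sum 5+1 = 6).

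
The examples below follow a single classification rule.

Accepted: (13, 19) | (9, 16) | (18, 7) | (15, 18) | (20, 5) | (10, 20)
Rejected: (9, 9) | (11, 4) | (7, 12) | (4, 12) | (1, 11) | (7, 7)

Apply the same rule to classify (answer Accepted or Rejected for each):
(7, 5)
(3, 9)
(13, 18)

Rejected, Rejected, Accepted

The classifier is using: sum ≥ 25.
Rejected: (7, 5), since 7+5 = 12.
Rejected: (3, 9), since 3+9 = 12.
Accepted: (13, 18), since 13+18 = 31.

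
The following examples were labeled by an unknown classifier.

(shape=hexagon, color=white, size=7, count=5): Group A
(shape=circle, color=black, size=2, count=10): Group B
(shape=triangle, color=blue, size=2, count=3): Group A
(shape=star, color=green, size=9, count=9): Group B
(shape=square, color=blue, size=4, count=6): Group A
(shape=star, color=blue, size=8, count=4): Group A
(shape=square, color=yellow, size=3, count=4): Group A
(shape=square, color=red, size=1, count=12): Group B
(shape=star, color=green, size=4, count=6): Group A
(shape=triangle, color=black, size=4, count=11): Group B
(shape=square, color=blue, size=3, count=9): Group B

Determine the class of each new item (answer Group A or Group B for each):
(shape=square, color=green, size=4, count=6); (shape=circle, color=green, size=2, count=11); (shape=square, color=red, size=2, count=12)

The simplest hypothesis consistent with all the labels is: count ≤ 6.
(shape=square, color=green, size=4, count=6): count = 6, checks out → Group A. (shape=circle, color=green, size=2, count=11): count = 11, does not fit → Group B. (shape=square, color=red, size=2, count=12): count = 12, does not fit → Group B.

Group A, Group B, Group B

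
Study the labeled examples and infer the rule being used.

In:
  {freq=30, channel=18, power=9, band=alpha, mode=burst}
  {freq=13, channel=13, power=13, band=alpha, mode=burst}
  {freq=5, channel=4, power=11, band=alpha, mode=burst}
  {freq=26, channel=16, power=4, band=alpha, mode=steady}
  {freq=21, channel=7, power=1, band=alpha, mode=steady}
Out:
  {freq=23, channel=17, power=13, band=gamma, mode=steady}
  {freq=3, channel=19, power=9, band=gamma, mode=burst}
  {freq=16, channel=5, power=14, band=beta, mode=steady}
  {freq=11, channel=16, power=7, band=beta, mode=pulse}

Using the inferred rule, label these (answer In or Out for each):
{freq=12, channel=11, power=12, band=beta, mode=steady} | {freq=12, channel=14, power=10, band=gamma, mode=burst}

Out, Out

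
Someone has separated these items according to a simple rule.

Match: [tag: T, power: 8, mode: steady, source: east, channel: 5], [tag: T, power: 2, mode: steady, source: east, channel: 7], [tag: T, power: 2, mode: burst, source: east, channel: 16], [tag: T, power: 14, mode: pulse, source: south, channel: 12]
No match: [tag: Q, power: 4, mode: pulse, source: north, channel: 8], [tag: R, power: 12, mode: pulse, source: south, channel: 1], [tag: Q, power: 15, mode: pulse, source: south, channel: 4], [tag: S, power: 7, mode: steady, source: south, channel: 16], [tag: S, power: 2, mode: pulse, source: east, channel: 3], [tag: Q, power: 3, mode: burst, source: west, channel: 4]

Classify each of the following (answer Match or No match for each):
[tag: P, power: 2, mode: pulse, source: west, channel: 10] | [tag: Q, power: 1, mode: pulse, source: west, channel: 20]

No match, No match

Comparing the two groups points to one rule — tag is T.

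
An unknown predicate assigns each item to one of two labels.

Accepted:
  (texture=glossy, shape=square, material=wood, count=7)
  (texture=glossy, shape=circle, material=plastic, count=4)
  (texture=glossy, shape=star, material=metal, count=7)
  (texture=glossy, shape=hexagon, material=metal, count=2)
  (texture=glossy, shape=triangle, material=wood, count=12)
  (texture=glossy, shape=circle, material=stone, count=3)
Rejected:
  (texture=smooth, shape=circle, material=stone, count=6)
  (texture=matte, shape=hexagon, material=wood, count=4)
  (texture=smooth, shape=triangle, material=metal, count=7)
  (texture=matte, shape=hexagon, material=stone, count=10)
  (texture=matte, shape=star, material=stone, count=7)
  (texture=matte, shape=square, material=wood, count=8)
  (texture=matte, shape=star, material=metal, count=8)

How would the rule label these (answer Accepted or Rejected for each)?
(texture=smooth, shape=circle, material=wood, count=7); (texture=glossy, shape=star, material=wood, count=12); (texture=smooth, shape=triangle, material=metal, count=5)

Rejected, Accepted, Rejected

Every 'Accepted' example satisfies: texture is glossy. None of the 'Rejected' examples do.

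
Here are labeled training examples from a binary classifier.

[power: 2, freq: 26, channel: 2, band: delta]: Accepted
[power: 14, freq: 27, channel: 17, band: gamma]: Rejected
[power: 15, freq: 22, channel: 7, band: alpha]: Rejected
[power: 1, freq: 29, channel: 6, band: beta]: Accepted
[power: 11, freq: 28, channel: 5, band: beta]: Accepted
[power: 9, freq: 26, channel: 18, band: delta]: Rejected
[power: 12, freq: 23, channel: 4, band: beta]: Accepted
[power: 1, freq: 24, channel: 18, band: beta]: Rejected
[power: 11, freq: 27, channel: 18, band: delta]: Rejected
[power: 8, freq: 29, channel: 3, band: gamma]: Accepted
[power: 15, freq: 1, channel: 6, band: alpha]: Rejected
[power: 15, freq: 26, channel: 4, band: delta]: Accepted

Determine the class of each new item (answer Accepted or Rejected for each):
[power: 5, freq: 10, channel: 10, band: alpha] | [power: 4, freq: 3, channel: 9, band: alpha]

Rejected, Rejected

The distinguishing property — channel ≤ 6 AND freq ≥ 22 — holds for all the 'Accepted' cases and none of the 'Rejected' cases.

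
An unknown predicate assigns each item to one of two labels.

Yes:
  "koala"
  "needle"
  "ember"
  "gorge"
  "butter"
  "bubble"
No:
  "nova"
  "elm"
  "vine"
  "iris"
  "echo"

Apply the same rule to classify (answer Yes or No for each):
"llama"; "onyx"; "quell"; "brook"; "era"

Yes, No, Yes, Yes, No

The pattern is that an item is 'Yes' exactly when: length ≥ 5.
"llama": Yes (length 5). "onyx": No (length 4). "quell": Yes (length 5). "brook": Yes (length 5). "era": No (length 3).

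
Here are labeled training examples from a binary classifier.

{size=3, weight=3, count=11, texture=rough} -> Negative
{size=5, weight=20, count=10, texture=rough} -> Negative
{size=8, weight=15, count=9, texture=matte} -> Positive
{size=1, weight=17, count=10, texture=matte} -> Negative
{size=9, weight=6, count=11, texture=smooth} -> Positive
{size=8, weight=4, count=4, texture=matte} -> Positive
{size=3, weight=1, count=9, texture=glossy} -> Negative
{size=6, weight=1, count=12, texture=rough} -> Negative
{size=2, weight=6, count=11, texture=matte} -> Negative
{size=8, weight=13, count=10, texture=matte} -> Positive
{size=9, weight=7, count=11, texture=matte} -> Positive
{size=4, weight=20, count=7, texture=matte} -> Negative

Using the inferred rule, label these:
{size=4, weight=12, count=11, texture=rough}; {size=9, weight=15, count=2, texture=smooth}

Negative, Positive

The common property of the 'Positive' items is: size ≥ 8. No 'Negative' item has it.
{size=4, weight=12, count=11, texture=rough}: size = 4 — fails this test, so Negative.
{size=9, weight=15, count=2, texture=smooth}: size = 9 — passes, so Positive.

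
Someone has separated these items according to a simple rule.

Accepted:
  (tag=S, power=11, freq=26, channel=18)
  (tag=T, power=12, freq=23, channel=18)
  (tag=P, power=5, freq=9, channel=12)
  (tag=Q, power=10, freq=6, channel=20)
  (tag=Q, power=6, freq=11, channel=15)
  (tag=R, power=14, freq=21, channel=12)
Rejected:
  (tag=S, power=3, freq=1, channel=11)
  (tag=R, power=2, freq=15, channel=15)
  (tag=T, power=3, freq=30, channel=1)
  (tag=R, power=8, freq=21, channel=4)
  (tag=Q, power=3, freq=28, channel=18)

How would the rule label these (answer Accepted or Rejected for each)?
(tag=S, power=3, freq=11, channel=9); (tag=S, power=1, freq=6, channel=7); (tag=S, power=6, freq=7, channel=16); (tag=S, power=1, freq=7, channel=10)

The rule appears to be: power ≥ 5 AND channel ≥ 11.

Rejected, Rejected, Accepted, Rejected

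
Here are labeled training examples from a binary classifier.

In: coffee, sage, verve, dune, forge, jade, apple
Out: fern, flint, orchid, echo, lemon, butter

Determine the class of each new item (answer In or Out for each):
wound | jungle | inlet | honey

The simplest hypothesis consistent with all the labels is: ends with 'e'.
Out: wound, since ends with 'd'. In: jungle, since ends with 'e'. Out: inlet, since ends with 't'. Out: honey, since ends with 'y'.

Out, In, Out, Out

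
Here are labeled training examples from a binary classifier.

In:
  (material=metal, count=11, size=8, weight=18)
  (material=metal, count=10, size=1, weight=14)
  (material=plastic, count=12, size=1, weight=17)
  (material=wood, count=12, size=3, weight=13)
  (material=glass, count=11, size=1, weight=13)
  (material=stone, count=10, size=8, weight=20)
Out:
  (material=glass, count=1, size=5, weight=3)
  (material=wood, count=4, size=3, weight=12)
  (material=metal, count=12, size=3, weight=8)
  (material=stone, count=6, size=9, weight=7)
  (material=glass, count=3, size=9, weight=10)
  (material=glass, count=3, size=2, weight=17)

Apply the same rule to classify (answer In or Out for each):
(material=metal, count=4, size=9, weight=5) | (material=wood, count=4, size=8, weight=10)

Out, Out

One predicate separates the groups cleanly: weight ≥ 10 AND count ≥ 6.
(material=metal, count=4, size=9, weight=5) → weight = 5, count = 4 → Out.
(material=wood, count=4, size=8, weight=10) → weight = 10, count = 4 → Out.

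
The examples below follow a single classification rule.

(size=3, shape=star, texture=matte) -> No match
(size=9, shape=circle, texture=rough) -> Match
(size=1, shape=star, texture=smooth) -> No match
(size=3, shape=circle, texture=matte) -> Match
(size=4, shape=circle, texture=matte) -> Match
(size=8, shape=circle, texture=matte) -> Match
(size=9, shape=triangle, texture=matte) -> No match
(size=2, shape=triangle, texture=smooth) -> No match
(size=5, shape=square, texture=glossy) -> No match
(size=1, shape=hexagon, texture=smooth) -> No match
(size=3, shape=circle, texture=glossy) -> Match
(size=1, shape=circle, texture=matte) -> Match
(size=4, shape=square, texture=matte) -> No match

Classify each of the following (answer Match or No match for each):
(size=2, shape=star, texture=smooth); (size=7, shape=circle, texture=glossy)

No match, Match

A rule that fits every label: shape is circle — true of each 'Match' example, false of each 'No match' one.
(size=2, shape=star, texture=smooth): shape is star, lacks this property → No match. (size=7, shape=circle, texture=glossy): shape is circle, matches → Match.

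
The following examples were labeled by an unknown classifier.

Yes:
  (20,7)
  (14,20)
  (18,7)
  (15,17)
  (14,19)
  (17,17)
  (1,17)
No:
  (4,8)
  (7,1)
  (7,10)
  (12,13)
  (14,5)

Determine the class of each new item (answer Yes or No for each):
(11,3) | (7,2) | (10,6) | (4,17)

The simplest hypothesis consistent with all the labels is: max ≥ 15.

No, No, No, Yes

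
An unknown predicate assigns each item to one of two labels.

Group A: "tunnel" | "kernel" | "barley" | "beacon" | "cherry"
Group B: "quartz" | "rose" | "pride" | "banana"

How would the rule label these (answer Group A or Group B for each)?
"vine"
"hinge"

The classifier is using: length 6 AND contains 'e'.
Group B: "vine", since length 4, has 'e'. Group B: "hinge", since length 5, has 'e'.

Group B, Group B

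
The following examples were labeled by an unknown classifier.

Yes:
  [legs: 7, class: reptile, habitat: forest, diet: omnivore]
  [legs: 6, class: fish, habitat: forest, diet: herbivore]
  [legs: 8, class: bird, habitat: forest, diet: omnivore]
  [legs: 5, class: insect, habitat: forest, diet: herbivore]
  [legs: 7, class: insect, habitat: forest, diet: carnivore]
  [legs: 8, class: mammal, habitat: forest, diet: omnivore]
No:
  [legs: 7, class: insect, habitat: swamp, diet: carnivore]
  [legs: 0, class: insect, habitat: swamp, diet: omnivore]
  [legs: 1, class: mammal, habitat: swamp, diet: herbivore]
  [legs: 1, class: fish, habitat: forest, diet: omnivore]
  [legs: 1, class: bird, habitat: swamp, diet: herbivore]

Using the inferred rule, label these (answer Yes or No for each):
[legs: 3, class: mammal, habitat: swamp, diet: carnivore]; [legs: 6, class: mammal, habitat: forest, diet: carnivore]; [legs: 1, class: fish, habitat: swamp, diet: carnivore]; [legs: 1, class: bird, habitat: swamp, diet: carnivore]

The distinguishing property — habitat is forest AND legs ≥ 5 — holds for all the 'Yes' cases and none of the 'No' cases.

No, Yes, No, No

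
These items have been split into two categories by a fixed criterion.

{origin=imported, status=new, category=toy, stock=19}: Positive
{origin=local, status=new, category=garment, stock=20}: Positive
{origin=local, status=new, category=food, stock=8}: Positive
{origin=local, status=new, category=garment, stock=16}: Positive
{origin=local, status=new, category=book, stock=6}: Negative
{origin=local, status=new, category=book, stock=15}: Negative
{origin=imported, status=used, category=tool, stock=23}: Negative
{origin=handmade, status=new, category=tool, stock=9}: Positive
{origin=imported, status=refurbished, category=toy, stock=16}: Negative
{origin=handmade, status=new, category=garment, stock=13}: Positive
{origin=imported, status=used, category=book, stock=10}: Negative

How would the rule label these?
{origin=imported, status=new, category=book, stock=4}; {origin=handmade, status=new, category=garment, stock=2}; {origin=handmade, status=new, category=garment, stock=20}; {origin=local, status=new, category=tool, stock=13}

The distinguishing property — status is new AND category is not book — holds for all the 'Positive' cases and none of the 'Negative' cases.
{origin=imported, status=new, category=book, stock=4} → status is new, category is book → Negative. {origin=handmade, status=new, category=garment, stock=2} → status is new, category is garment → Positive. {origin=handmade, status=new, category=garment, stock=20} → status is new, category is garment → Positive. {origin=local, status=new, category=tool, stock=13} → status is new, category is tool → Positive.

Negative, Positive, Positive, Positive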